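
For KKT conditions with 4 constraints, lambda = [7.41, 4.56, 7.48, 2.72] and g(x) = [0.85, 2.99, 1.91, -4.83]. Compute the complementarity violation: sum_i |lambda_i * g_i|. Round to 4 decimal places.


KKT complementary slackness check:
lambda_1 * g_1 = 7.41 * 0.85 = 6.2985
lambda_2 * g_2 = 4.56 * 2.99 = 13.6344
lambda_3 * g_3 = 7.48 * 1.91 = 14.2868
lambda_4 * g_4 = 2.72 * -4.83 = -13.1376
Total violation = 6.2985 + 13.6344 + 14.2868 + 13.1376 = 47.3573


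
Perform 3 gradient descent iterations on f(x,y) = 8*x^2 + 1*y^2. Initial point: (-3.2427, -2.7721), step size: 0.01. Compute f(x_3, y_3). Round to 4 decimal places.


Gradient descent on f(x,y) = 8*x^2 + 1*y^2.
Starting point: (-3.2427, -2.7721), alpha = 0.01
Step 1: grad_x = 2*8*-3.2427 = -51.8832, grad_y = 2*1*-2.7721 = -5.5442
  x_1 = -3.2427 - 0.01*-51.8832 = -2.7239
  y_1 = -2.7721 - 0.01*-5.5442 = -2.7167
Step 2: grad_x = 2*8*-2.7239 = -43.5819, grad_y = 2*1*-2.7167 = -5.4333
  x_2 = -2.7239 - 0.01*-43.5819 = -2.288
  y_2 = -2.7167 - 0.01*-5.4333 = -2.6623
Step 3: grad_x = 2*8*-2.288 = -36.6088, grad_y = 2*1*-2.6623 = -5.3246
  x_3 = -2.288 - 0.01*-36.6088 = -1.922
  y_3 = -2.6623 - 0.01*-5.3246 = -2.6091
f(-1.922, -2.6091) = 8*(-1.922)^2 + 1*(-2.6091)^2 = 36.3588


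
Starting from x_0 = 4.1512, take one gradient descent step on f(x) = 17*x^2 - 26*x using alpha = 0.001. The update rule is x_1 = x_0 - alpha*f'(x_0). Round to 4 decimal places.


We compute the gradient at x_0 and apply the update.
f'(x) = 34*x - 26
f'(4.1512) = 34*4.1512 - 26 = 115.1408
x_1 = 4.1512 - 0.001*115.1408 = 4.0361


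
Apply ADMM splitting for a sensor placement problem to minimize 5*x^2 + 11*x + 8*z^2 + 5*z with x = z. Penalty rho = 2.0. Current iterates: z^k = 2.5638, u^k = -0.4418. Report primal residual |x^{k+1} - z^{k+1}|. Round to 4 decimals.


ADMM iteration with rho = 2.0, z^k = 2.5638, u^k = -0.4418
Step 1: x-update.
Minimize 5*x^2 + 11*x + (2.0/2)*(x - 2.5638 - 0.4418)^2
FOC: (2*5 + 2.0)*x = -11 + 2.0*(2.5638 + 0.4418)
x^{k+1} = -0.4157
Step 2: z-update.
Minimize 8*z^2 + 5*z + (2.0/2)*(-0.4157 - z - 0.4418)^2
FOC: (2*8 + 2.0)*z = -5 + 2.0*(-0.4157 - 0.4418)
z^{k+1} = -0.3731
Step 3: u-update.
u^{k+1} = -0.4418 - 0.4157 + 0.3731 = -0.4845
Step 4: Primal residual = |-0.4157 + 0.3731| = 0.0427


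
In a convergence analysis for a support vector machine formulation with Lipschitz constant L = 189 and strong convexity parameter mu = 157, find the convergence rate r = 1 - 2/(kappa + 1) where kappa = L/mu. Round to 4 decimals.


Step 1: Compute the condition number.
kappa = L/mu = 189/157 = 1.2038
Step 2: Compute the convergence rate.
r = 1 - 2/(kappa + 1) = 1 - 2*mu/(L + mu) = (L - mu)/(L + mu) = 32/346 = 0.0925


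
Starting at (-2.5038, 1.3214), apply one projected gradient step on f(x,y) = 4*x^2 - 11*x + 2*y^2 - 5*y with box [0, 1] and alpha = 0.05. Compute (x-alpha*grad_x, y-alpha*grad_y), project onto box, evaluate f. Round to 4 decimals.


Step 1: Compute gradient at (-2.5038, 1.3214).
grad_x = 2*4*-2.5038 - 11 = -31.0304
grad_y = 2*2*1.3214 - 5 = 0.2856
Step 2: Gradient step.
x_raw = -2.5038 - 0.05*-31.0304 = -0.9523
y_raw = 1.3214 - 0.05*0.2856 = 1.3071
Step 3: Project onto [0, 1].
x_proj = clip(-0.9523) = 0.0
y_proj = clip(1.3071) = 1.0
Step 4: Evaluate f.
f(0.0, 1.0) = -3.0


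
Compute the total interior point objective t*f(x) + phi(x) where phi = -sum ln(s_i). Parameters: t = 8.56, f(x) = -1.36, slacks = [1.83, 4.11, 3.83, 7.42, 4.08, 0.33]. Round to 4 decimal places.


Step 1: Compute log-barrier.
ln values: [0.6043, 1.4134, 1.3429, 2.0042, 1.4061, -1.1087]
phi = -(0.6043 + 1.4134 + 1.3429 + 2.0042 + 1.4061 - 1.1087) = -5.6622
Step 2: Compute augmented objective.
t*f(x) = 8.56*-1.36 = -11.6416
Total = -11.6416 - 5.6622 = -17.3038


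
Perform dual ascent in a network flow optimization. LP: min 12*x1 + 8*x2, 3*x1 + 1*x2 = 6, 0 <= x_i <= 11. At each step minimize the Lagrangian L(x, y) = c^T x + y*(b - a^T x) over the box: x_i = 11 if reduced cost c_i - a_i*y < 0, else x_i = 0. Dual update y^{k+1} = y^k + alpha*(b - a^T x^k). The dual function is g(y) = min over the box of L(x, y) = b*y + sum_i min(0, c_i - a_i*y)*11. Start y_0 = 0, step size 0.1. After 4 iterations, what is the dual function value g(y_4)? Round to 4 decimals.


Dual ascent for LP: min 12*x1 + 8*x2, 3*x1 + 1*x2 = 6, 0 <= x_i <= 11
Step 1: y^k = 0.0, reduced costs: (12.0, 8.0)
  x^k = (0.0, 0.0), subgradient = b - a^T x = 6.0
  y^{k+1} = 0.0 + 0.1*6.0 = 0.6
Step 2: y^k = 0.6, reduced costs: (10.2, 7.4)
  x^k = (0.0, 0.0), subgradient = b - a^T x = 6.0
  y^{k+1} = 0.6 + 0.1*6.0 = 1.2
Step 3: y^k = 1.2, reduced costs: (8.4, 6.8)
  x^k = (0.0, 0.0), subgradient = b - a^T x = 6.0
  y^{k+1} = 1.2 + 0.1*6.0 = 1.8
Step 4: y^k = 1.8, reduced costs: (6.6, 6.2)
  x^k = (0.0, 0.0), subgradient = b - a^T x = 6.0
  y^{k+1} = 1.8 + 0.1*6.0 = 2.4
Dual objective at y_4 = 2.4: reduced costs (4.8, 5.6), box minimizer x = (0.0, 0.0)
g(y_4) = b*y + (c1 - a1*y)*x1 + (c2 - a2*y)*x2 = 6*2.4 + 4.8*0.0 + 5.6*0.0 = 14.4 + 0.0 + 0.0 = 14.4


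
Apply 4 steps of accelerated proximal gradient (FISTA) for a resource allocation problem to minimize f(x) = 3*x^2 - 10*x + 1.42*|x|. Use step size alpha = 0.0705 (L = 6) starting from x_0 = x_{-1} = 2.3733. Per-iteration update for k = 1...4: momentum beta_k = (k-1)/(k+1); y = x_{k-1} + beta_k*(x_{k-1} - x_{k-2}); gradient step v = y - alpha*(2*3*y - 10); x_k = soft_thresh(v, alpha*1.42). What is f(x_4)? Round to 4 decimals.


FISTA on f(x) = 3*x^2 - 10*x + 1.42*|x|
L = 6, alpha = 0.0705
Iteration 1: beta = 0.0, y = 2.3733 + 0.0*(2.3733 - 2.3733) = 2.3733
  grad(y) = 4.2398, v = y - alpha*grad = 2.0744
  prox(v) = soft_thresh(2.0744, 0.1001) = 1.9743
Iteration 2: beta = 0.3333, y = 1.9743 + 0.3333*(1.9743 - 2.3733) = 1.8413
  grad(y) = 1.0477, v = y - alpha*grad = 1.7674
  prox(v) = soft_thresh(1.7674, 0.1001) = 1.6673
Iteration 3: beta = 0.5, y = 1.6673 + 0.5*(1.6673 - 1.9743) = 1.5138
  grad(y) = -0.9171, v = y - alpha*grad = 1.5785
  prox(v) = soft_thresh(1.5785, 0.1001) = 1.4784
Iteration 4: beta = 0.6, y = 1.4784 + 0.6*(1.4784 - 1.6673) = 1.365
  grad(y) = -1.81, v = y - alpha*grad = 1.4926
  prox(v) = soft_thresh(1.4926, 0.1001) = 1.3925
f(x_4) = 3*1.3925^2 - 10*1.3925 + 1.42*|1.3925| = -6.1305


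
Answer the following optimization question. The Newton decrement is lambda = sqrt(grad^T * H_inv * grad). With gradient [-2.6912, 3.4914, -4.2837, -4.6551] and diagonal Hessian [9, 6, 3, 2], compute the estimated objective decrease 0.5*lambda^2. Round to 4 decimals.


Step 1: H is diagonal, so H^(-1) * g = [-0.299, 0.5819, -1.4279, -2.3276].
Step 2: g^T H^(-1) g = sum_i g_i^2 / H_ii
  = (-2.6912)^2/9 + (3.4914)^2/6 + (-4.2837)^2/3 + (-4.6551)^2/2
  = 0.8047 + 2.0316 + 6.1167 + 10.835 = 19.788
Step 3: Objective decrease = 0.5 * g^T H^(-1) g = 9.894


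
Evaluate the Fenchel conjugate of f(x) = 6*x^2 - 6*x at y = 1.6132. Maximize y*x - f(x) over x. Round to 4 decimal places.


f*(y) = sup_x {y*x - a*x^2 - b*x} = sup_x {(y-b)*x - a*x^2}
FOC: (y - b) - 2a*x = 0 => x* = (y - b)/(2a)
x* = (1.6132 + 6)/(2*6) = 0.6344
f*(1.6132) = (y-b)^2/(4a) = (1.6132 + 6)^2/(4*6)
= 57.9608/24 = 2.415


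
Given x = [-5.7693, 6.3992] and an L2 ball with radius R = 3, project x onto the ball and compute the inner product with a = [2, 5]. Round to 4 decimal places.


Step 1: Compute ||x|| (intermediates to 6 decimals).
||x|| = sqrt((-5.7693)^2 + 6.3992^2) = 8.615949
Step 2: Project.
Since ||x|| > R, scale = R/||x|| = 3/8.615949 = 0.348191, proj(x) = scale * x
proj(x) = [-2.008818, 2.228144]
Step 3: Dot product.
a^T * proj(x) = 2*(-2.008818) + 5*2.228144 = 7.1231


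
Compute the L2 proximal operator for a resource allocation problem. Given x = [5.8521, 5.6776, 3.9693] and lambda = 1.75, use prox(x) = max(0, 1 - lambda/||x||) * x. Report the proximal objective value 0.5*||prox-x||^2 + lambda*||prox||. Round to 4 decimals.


Step 1: Compute ||x||.
||x|| = 9.0685
Step 2: Compute scaling factor.
scale = max(0, 1 - 1.75/9.0685) = 0.807
Step 3: prox(x) = [4.7228, 4.582, 3.2033]
||prox(x)|| = 7.3185
Step 4: Proximal objective.
0.5*||prox-x||^2 = 1.5313
lambda*||prox|| = 12.8074
Total = 14.3386


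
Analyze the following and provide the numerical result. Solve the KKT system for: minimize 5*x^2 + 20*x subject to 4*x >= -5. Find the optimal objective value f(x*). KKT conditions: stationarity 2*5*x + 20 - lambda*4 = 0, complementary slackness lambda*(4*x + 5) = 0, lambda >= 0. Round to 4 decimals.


Step 1: Try lambda = 0 (constraint inactive).
x_unc = -20/(2*5) = -2.0
Check: 4*-2.0 = -8.0 < -5 -- violated!
Step 2: Constraint must be active: 4*x = -5
x* = -5/4 = -1.25
lambda = (2*5*(-1.25) + 20)/4 = 1.875
Step 3: Compute optimal value.
f(x*) = 5*(-1.25)^2 + 20*(-1.25) = -17.1875


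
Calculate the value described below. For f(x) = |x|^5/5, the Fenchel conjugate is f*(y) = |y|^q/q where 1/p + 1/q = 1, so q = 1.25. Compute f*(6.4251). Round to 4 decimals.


The conjugate exponent q satisfies 1/p + 1/q = 1.
p = 5, so q = 5/(5 - 1) = 1.25
|y|^q = 6.4251^1.25 = 10.2294
f*(6.4251) = 10.2294 / 1.25 = 8.1835


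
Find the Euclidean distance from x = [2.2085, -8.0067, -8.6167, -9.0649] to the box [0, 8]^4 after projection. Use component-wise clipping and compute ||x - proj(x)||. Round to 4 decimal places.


Project each component onto [0, 8].
clip(2.2085) = 2.2085, clip(-8.0067) = 0.0, clip(-8.6167) = 0.0, clip(-9.0649) = 0.0
Projection = [2.2085, 0.0, 0.0, 0.0]
Squared diffs: [0.0, 64.1072, 74.2475, 82.1724]
Distance = sqrt(220.5271) = 14.8502


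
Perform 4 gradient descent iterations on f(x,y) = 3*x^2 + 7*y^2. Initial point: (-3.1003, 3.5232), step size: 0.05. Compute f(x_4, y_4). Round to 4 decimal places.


Gradient descent on f(x,y) = 3*x^2 + 7*y^2.
Starting point: (-3.1003, 3.5232), alpha = 0.05
Step 1: grad_x = 2*3*-3.1003 = -18.6018, grad_y = 2*7*3.5232 = 49.3248
  x_1 = -3.1003 - 0.05*-18.6018 = -2.1702
  y_1 = 3.5232 - 0.05*49.3248 = 1.057
Step 2: grad_x = 2*3*-2.1702 = -13.0213, grad_y = 2*7*1.057 = 14.7974
  x_2 = -2.1702 - 0.05*-13.0213 = -1.5191
  y_2 = 1.057 - 0.05*14.7974 = 0.3171
Step 3: grad_x = 2*3*-1.5191 = -9.1149, grad_y = 2*7*0.3171 = 4.4392
  x_3 = -1.5191 - 0.05*-9.1149 = -1.0634
  y_3 = 0.3171 - 0.05*4.4392 = 0.0951
Step 4: grad_x = 2*3*-1.0634 = -6.3804, grad_y = 2*7*0.0951 = 1.3318
  x_4 = -1.0634 - 0.05*-6.3804 = -0.7444
  y_4 = 0.0951 - 0.05*1.3318 = 0.0285
f(-0.7444, 0.0285) = 3*(-0.7444)^2 + 7*0.0285^2 = 1.668


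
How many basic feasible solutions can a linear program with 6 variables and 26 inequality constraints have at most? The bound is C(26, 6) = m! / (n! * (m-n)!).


Each vertex corresponds to some choice of n active constraints out of m, so the number of vertices is at most C(m, n) = m! / (n!(m-n)!).
m = 26, n = 6
Numerator: 26 * 25 * 24 * 23 * 22 * 21
Denominator: 6! = 720
C(26, 6) = 230230


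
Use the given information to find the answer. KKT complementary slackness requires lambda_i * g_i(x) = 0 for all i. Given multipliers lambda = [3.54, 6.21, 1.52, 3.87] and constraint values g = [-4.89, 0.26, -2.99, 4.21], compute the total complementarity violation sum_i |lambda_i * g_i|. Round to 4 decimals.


KKT complementary slackness check:
lambda_1 * g_1 = 3.54 * -4.89 = -17.3106
lambda_2 * g_2 = 6.21 * 0.26 = 1.6146
lambda_3 * g_3 = 1.52 * -2.99 = -4.5448
lambda_4 * g_4 = 3.87 * 4.21 = 16.2927
Total violation = 17.3106 + 1.6146 + 4.5448 + 16.2927 = 39.7627


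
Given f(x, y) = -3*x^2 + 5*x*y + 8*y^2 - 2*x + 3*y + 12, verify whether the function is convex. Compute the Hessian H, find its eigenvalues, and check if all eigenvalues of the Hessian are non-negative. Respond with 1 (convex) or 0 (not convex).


The Hessian of f(x,y) = -3*x^2 + 5*x*y + 8*y^2 - 2*x + 3*y + 12 is:
H = [[-6, 5], [5, 16]]
Trace = -6 + 16 = 10
Determinant = -6*16 - (5)^2 = -121
Discriminant = (10)^2 - 4*-121 = 584.0
Eigenvalues: lambda_1 = -7.083, lambda_2 = 17.083
The function is not convex.

0


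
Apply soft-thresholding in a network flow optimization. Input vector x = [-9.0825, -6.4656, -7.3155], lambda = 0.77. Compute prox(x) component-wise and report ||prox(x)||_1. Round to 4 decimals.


Soft-thresholding with lambda = 0.77:
prox(-9.0825) = sign(-9.0825)*max(|-9.0825| - 0.77, 0) = -8.3125
prox(-6.4656) = sign(-6.4656)*max(|-6.4656| - 0.77, 0) = -5.6956
prox(-7.3155) = sign(-7.3155)*max(|-7.3155| - 0.77, 0) = -6.5455
prox(x) = [-8.3125, -5.6956, -6.5455]
||prox(x)||_1 = 8.3125 + 5.6956 + 6.5455 = 20.5536


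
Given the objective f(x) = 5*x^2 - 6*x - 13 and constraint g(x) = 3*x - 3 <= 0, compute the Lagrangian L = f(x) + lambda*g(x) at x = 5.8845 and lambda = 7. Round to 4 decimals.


Step 1: Evaluate f(x).
f(5.8845) = 5*5.8845^2 - 6*5.8845 - 13 = 124.8297
Step 2: Evaluate g(x).
g(5.8845) = 3*5.8845 - 3 = 14.6535
Step 3: Compute Lagrangian.
L = 124.8297 + 7*14.6535 = 227.4042


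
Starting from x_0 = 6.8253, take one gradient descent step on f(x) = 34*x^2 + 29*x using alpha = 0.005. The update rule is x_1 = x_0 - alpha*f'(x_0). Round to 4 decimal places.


We compute the gradient at x_0 and apply the update.
f'(x) = 68*x + 29
f'(6.8253) = 68*6.8253 + 29 = 493.1204
x_1 = 6.8253 - 0.005*493.1204 = 4.3597


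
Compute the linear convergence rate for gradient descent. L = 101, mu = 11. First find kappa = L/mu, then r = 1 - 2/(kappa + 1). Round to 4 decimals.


Step 1: Compute the condition number.
kappa = L/mu = 101/11 = 9.1818
Step 2: Compute the convergence rate.
r = 1 - 2/(kappa + 1) = 1 - 2*mu/(L + mu) = (L - mu)/(L + mu) = 90/112 = 0.8036


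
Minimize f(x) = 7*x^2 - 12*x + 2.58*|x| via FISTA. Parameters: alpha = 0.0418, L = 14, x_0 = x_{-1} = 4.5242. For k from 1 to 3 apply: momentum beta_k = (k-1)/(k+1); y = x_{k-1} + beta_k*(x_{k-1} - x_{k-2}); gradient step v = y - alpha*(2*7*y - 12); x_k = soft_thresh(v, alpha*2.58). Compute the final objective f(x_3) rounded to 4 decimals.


FISTA on f(x) = 7*x^2 - 12*x + 2.58*|x|
L = 14, alpha = 0.0418
Iteration 1: beta = 0.0, y = 4.5242 + 0.0*(4.5242 - 4.5242) = 4.5242
  grad(y) = 51.3388, v = y - alpha*grad = 2.3782
  prox(v) = soft_thresh(2.3782, 0.1078) = 2.2704
Iteration 2: beta = 0.3333, y = 2.2704 + 0.3333*(2.2704 - 4.5242) = 1.5191
  grad(y) = 9.2678, v = y - alpha*grad = 1.1317
  prox(v) = soft_thresh(1.1317, 0.1078) = 1.0239
Iteration 3: beta = 0.5, y = 1.0239 + 0.5*(1.0239 - 2.2704) = 0.4006
  grad(y) = -6.3911, v = y - alpha*grad = 0.6678
  prox(v) = soft_thresh(0.6678, 0.1078) = 0.5599
f(x_3) = 7*0.5599^2 - 12*0.5599 + 2.58*|0.5599| = -3.0799


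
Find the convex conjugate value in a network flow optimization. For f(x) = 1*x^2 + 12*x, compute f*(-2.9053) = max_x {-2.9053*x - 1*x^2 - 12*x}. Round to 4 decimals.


f*(y) = sup_x {y*x - a*x^2 - b*x} = sup_x {(y-b)*x - a*x^2}
FOC: (y - b) - 2a*x = 0 => x* = (y - b)/(2a)
x* = (-2.9053 - 12)/(2*1) = -7.4527
f*(-2.9053) = (y-b)^2/(4a) = (-2.9053 - 12)^2/(4*1)
= 222.168/4 = 55.542


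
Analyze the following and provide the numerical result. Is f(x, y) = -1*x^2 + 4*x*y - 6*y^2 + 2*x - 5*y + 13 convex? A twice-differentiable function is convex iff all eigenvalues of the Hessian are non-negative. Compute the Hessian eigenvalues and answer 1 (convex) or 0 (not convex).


The Hessian of f(x,y) = -1*x^2 + 4*x*y - 6*y^2 + 2*x - 5*y + 13 is:
H = [[-2, 4], [4, -12]]
Trace = -2 - 12 = -14
Determinant = -2*-12 - (4)^2 = 8
Discriminant = (-14)^2 - 4*8 = 164.0
Eigenvalues: lambda_1 = -13.4031, lambda_2 = -0.5969
The function is not convex.

0


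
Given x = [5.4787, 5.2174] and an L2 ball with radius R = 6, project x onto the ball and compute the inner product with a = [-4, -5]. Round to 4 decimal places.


Step 1: Compute ||x|| (intermediates to 6 decimals).
||x|| = sqrt(5.4787^2 + 5.2174^2) = 7.565541
Step 2: Project.
Since ||x|| > R, scale = R/||x|| = 6/7.565541 = 0.79307, proj(x) = scale * x
proj(x) = [4.344993, 4.137763]
Step 3: Dot product.
a^T * proj(x) = -4*4.344993 - 5*4.137763 = -38.0688


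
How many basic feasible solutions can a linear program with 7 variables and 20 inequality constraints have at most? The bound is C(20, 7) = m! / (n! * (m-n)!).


Each vertex corresponds to some choice of n active constraints out of m, so the number of vertices is at most C(m, n) = m! / (n!(m-n)!).
m = 20, n = 7
Numerator: 20 * 19 * 18 * 17 * 16 * 15 * 14
Denominator: 7! = 5040
C(20, 7) = 77520


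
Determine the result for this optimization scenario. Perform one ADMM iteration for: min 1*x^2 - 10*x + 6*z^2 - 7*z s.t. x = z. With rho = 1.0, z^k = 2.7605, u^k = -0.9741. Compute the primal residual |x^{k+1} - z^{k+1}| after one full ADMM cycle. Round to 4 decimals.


ADMM iteration with rho = 1.0, z^k = 2.7605, u^k = -0.9741
Step 1: x-update.
Minimize 1*x^2 - 10*x + (1.0/2)*(x - 2.7605 - 0.9741)^2
FOC: (2*1 + 1.0)*x = 10 + 1.0*(2.7605 + 0.9741)
x^{k+1} = 4.5782
Step 2: z-update.
Minimize 6*z^2 - 7*z + (1.0/2)*(4.5782 - z - 0.9741)^2
FOC: (2*6 + 1.0)*z = 7 + 1.0*(4.5782 - 0.9741)
z^{k+1} = 0.8157
Step 3: u-update.
u^{k+1} = -0.9741 + 4.5782 - 0.8157 = 2.7884
Step 4: Primal residual = |4.5782 - 0.8157| = 3.7625


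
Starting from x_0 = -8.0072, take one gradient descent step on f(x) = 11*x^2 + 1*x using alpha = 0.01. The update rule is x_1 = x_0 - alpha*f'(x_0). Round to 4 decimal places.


We compute the gradient at x_0 and apply the update.
f'(x) = 22*x + 1
f'(-8.0072) = 22*-8.0072 + 1 = -175.1584
x_1 = -8.0072 - 0.01*-175.1584 = -6.2556


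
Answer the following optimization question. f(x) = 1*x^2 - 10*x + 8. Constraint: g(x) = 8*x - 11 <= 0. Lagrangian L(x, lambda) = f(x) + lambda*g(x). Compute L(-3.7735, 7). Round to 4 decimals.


Step 1: Evaluate f(x).
f(-3.7735) = 1*(-3.7735)^2 - 10*(-3.7735) + 8 = 59.9743
Step 2: Evaluate g(x).
g(-3.7735) = 8*-3.7735 - 11 = -41.188
Step 3: Compute Lagrangian.
L = 59.9743 + 7*-41.188 = -228.3417


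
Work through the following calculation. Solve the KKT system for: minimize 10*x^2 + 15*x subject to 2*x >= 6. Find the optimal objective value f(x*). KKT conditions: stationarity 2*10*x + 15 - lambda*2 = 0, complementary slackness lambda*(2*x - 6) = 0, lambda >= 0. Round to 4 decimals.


Step 1: Try lambda = 0 (constraint inactive).
x_unc = -15/(2*10) = -0.75
Check: 2*-0.75 = -1.5 < 6 -- violated!
Step 2: Constraint must be active: 2*x = 6
x* = 6/2 = 3.0
lambda = (2*10*3.0 + 15)/2 = 37.5
Step 3: Compute optimal value.
f(x*) = 10*3.0^2 + 15*3.0 = 135.0


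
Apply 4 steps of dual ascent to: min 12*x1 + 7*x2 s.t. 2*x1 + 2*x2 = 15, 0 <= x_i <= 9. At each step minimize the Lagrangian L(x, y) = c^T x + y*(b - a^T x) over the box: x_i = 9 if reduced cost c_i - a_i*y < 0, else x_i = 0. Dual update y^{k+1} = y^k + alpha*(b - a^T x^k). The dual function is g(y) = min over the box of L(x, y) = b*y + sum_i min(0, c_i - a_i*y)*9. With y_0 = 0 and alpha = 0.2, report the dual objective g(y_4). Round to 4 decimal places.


Dual ascent for LP: min 12*x1 + 7*x2, 2*x1 + 2*x2 = 15, 0 <= x_i <= 9
Step 1: y^k = 0.0, reduced costs: (12.0, 7.0)
  x^k = (0.0, 0.0), subgradient = b - a^T x = 15.0
  y^{k+1} = 0.0 + 0.2*15.0 = 3.0
Step 2: y^k = 3.0, reduced costs: (6.0, 1.0)
  x^k = (0.0, 0.0), subgradient = b - a^T x = 15.0
  y^{k+1} = 3.0 + 0.2*15.0 = 6.0
Step 3: y^k = 6.0, reduced costs: (0.0, -5.0)
  x^k = (0.0, 9.0), subgradient = b - a^T x = -3.0
  y^{k+1} = 6.0 + 0.2*-3.0 = 5.4
Step 4: y^k = 5.4, reduced costs: (1.2, -3.8)
  x^k = (0.0, 9.0), subgradient = b - a^T x = -3.0
  y^{k+1} = 5.4 + 0.2*-3.0 = 4.8
Dual objective at y_4 = 4.8: reduced costs (2.4, -2.6), box minimizer x = (0.0, 9.0)
g(y_4) = b*y + (c1 - a1*y)*x1 + (c2 - a2*y)*x2 = 15*4.8 + 2.4*0.0 + (-2.6)*9.0 = 72.0 + 0.0 - 23.4 = 48.6


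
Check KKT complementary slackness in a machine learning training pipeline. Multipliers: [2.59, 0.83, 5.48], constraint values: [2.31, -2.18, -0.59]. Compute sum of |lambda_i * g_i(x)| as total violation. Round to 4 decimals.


KKT complementary slackness check:
lambda_1 * g_1 = 2.59 * 2.31 = 5.9829
lambda_2 * g_2 = 0.83 * -2.18 = -1.8094
lambda_3 * g_3 = 5.48 * -0.59 = -3.2332
Total violation = 5.9829 + 1.8094 + 3.2332 = 11.0255


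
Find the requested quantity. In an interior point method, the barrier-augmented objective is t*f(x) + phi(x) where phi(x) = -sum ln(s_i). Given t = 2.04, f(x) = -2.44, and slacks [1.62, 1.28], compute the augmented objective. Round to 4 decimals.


Step 1: Compute log-barrier.
ln values: [0.4824, 0.2469]
phi = -(0.4824 + 0.2469) = -0.7293
Step 2: Compute augmented objective.
t*f(x) = 2.04*-2.44 = -4.9776
Total = -4.9776 - 0.7293 = -5.7069


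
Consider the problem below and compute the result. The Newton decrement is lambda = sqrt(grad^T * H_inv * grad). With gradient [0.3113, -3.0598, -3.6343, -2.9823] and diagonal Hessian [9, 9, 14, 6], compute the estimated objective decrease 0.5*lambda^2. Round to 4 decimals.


Step 1: H is diagonal, so H^(-1) * g = [0.0346, -0.34, -0.2596, -0.4971].
Step 2: g^T H^(-1) g = sum_i g_i^2 / H_ii
  = (0.3113)^2/9 + (-3.0598)^2/9 + (-3.6343)^2/14 + (-2.9823)^2/6
  = 0.0108 + 1.0403 + 0.9434 + 1.4824 = 3.4768
Step 3: Objective decrease = 0.5 * g^T H^(-1) g = 1.7384


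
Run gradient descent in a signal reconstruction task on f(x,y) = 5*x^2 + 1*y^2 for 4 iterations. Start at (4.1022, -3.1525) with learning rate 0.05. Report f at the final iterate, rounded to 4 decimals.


Gradient descent on f(x,y) = 5*x^2 + 1*y^2.
Starting point: (4.1022, -3.1525), alpha = 0.05
Step 1: grad_x = 2*5*4.1022 = 41.022, grad_y = 2*1*-3.1525 = -6.305
  x_1 = 4.1022 - 0.05*41.022 = 2.0511
  y_1 = -3.1525 - 0.05*-6.305 = -2.8373
Step 2: grad_x = 2*5*2.0511 = 20.511, grad_y = 2*1*-2.8373 = -5.6745
  x_2 = 2.0511 - 0.05*20.511 = 1.0256
  y_2 = -2.8373 - 0.05*-5.6745 = -2.5535
Step 3: grad_x = 2*5*1.0256 = 10.2555, grad_y = 2*1*-2.5535 = -5.1071
  x_3 = 1.0256 - 0.05*10.2555 = 0.5128
  y_3 = -2.5535 - 0.05*-5.1071 = -2.2982
Step 4: grad_x = 2*5*0.5128 = 5.1278, grad_y = 2*1*-2.2982 = -4.5963
  x_4 = 0.5128 - 0.05*5.1278 = 0.2564
  y_4 = -2.2982 - 0.05*-4.5963 = -2.0684
f(0.2564, -2.0684) = 5*0.2564^2 + 1*(-2.0684)^2 = 4.6068


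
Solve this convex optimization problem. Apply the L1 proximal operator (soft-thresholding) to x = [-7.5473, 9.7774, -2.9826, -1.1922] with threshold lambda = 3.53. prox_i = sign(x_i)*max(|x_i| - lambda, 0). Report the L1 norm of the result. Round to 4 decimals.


Soft-thresholding with lambda = 3.53:
prox(-7.5473) = sign(-7.5473)*max(|-7.5473| - 3.53, 0) = -4.0173
prox(9.7774) = sign(9.7774)*max(|9.7774| - 3.53, 0) = 6.2474
prox(-2.9826) = sign(-2.9826)*max(|-2.9826| - 3.53, 0) = 0.0
prox(-1.1922) = sign(-1.1922)*max(|-1.1922| - 3.53, 0) = 0.0
prox(x) = [-4.0173, 6.2474, 0.0, 0.0]
||prox(x)||_1 = 4.0173 + 6.2474 + 0.0 + 0.0 = 10.2647


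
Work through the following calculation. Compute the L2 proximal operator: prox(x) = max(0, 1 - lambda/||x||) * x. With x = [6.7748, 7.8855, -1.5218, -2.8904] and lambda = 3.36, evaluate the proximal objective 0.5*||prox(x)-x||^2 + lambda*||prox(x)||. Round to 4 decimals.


Step 1: Compute ||x||.
||x|| = 10.8972
Step 2: Compute scaling factor.
scale = max(0, 1 - 3.36/10.8972) = 0.6917
Step 3: prox(x) = [4.6859, 5.4541, -1.0526, -1.9992]
||prox(x)|| = 7.5372
Step 4: Proximal objective.
0.5*||prox-x||^2 = 5.6448
lambda*||prox|| = 25.325
Total = 30.9698


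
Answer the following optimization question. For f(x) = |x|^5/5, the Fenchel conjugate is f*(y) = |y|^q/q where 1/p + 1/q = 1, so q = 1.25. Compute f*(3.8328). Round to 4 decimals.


The conjugate exponent q satisfies 1/p + 1/q = 1.
p = 5, so q = 5/(5 - 1) = 1.25
|y|^q = 3.8328^1.25 = 5.3628
f*(3.8328) = 5.3628 / 1.25 = 4.2903


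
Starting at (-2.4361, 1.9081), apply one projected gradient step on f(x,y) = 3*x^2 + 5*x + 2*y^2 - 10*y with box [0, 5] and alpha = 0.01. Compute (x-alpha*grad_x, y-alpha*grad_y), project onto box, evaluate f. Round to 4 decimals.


Step 1: Compute gradient at (-2.4361, 1.9081).
grad_x = 2*3*-2.4361 + 5 = -9.6166
grad_y = 2*2*1.9081 - 10 = -2.3676
Step 2: Gradient step.
x_raw = -2.4361 - 0.01*-9.6166 = -2.3399
y_raw = 1.9081 - 0.01*-2.3676 = 1.9318
Step 3: Project onto [0, 5].
x_proj = clip(-2.3399) = 0.0
y_proj = clip(1.9318) = 1.9318
Step 4: Evaluate f.
f(0.0, 1.9318) = -11.8542


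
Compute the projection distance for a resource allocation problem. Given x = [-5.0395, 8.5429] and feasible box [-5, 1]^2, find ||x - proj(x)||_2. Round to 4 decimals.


Project each component onto [-5, 1].
clip(-5.0395) = -5.0, clip(8.5429) = 1.0
Projection = [-5.0, 1.0]
Squared diffs: [0.0016, 56.8953]
Distance = sqrt(56.8969) = 7.543


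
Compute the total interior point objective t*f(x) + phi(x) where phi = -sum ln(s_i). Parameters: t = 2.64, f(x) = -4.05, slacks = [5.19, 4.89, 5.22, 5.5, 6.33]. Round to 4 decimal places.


Step 1: Compute log-barrier.
ln values: [1.6467, 1.5872, 1.6525, 1.7047, 1.8453]
phi = -(1.6467 + 1.5872 + 1.6525 + 1.7047 + 1.8453) = -8.4365
Step 2: Compute augmented objective.
t*f(x) = 2.64*-4.05 = -10.692
Total = -10.692 - 8.4365 = -19.1285


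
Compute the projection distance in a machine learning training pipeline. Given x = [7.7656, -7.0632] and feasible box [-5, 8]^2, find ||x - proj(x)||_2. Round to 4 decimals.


Project each component onto [-5, 8].
clip(7.7656) = 7.7656, clip(-7.0632) = -5.0
Projection = [7.7656, -5.0]
Squared diffs: [0.0, 4.2568]
Distance = sqrt(4.2568) = 2.0632


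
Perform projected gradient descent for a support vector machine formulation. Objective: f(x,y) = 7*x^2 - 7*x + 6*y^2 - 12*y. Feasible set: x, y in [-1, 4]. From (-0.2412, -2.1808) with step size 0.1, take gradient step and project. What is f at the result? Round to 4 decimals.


Step 1: Compute gradient at (-0.2412, -2.1808).
grad_x = 2*7*-0.2412 - 7 = -10.3768
grad_y = 2*6*-2.1808 - 12 = -38.1696
Step 2: Gradient step.
x_raw = -0.2412 - 0.1*-10.3768 = 0.7965
y_raw = -2.1808 - 0.1*-38.1696 = 1.6362
Step 3: Project onto [-1, 4].
x_proj = clip(0.7965) = 0.7965
y_proj = clip(1.6362) = 1.6362
Step 4: Evaluate f.
f(0.7965, 1.6362) = -4.7065


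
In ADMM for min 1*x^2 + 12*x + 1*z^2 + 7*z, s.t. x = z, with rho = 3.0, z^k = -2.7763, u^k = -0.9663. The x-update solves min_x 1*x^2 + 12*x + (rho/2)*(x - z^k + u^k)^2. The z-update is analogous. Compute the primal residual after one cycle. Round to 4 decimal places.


ADMM iteration with rho = 3.0, z^k = -2.7763, u^k = -0.9663
Step 1: x-update.
Minimize 1*x^2 + 12*x + (3.0/2)*(x + 2.7763 - 0.9663)^2
FOC: (2*1 + 3.0)*x = -12 + 3.0*(-2.7763 + 0.9663)
x^{k+1} = -3.486
Step 2: z-update.
Minimize 1*z^2 + 7*z + (3.0/2)*(-3.486 - z - 0.9663)^2
FOC: (2*1 + 3.0)*z = -7 + 3.0*(-3.486 - 0.9663)
z^{k+1} = -4.0714
Step 3: u-update.
u^{k+1} = -0.9663 - 3.486 + 4.0714 = -0.3809
Step 4: Primal residual = |-3.486 + 4.0714| = 0.5854


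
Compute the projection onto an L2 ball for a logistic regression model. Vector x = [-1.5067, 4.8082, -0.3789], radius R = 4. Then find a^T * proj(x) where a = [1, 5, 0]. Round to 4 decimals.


Step 1: Compute ||x|| (intermediates to 6 decimals).
||x|| = sqrt((-1.5067)^2 + 4.8082^2 + (-0.3789)^2) = 5.052969
Step 2: Project.
Since ||x|| > R, scale = R/||x|| = 4/5.052969 = 0.791614, proj(x) = scale * x
proj(x) = [-1.192725, 3.806238, -0.299943]
Step 3: Dot product.
a^T * proj(x) = 1*(-1.192725) + 5*3.806238 + 0*(-0.299943) = 17.8385


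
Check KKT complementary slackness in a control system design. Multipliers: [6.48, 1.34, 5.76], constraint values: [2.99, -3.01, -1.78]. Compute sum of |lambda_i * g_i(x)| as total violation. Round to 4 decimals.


KKT complementary slackness check:
lambda_1 * g_1 = 6.48 * 2.99 = 19.3752
lambda_2 * g_2 = 1.34 * -3.01 = -4.0334
lambda_3 * g_3 = 5.76 * -1.78 = -10.2528
Total violation = 19.3752 + 4.0334 + 10.2528 = 33.6614


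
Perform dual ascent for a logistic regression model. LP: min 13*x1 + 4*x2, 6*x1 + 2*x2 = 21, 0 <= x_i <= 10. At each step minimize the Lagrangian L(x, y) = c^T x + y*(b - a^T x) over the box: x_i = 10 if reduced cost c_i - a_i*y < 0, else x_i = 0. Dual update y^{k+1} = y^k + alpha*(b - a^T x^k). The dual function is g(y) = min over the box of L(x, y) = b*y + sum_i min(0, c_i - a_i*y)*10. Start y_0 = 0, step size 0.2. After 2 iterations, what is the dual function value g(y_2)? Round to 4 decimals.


Dual ascent for LP: min 13*x1 + 4*x2, 6*x1 + 2*x2 = 21, 0 <= x_i <= 10
Step 1: y^k = 0.0, reduced costs: (13.0, 4.0)
  x^k = (0.0, 0.0), subgradient = b - a^T x = 21.0
  y^{k+1} = 0.0 + 0.2*21.0 = 4.2
Step 2: y^k = 4.2, reduced costs: (-12.2, -4.4)
  x^k = (10.0, 10.0), subgradient = b - a^T x = -59.0
  y^{k+1} = 4.2 + 0.2*-59.0 = -7.6
Dual objective at y_2 = -7.6: reduced costs (58.6, 19.2), box minimizer x = (0.0, 0.0)
g(y_2) = b*y + (c1 - a1*y)*x1 + (c2 - a2*y)*x2 = 21*(-7.6) + 58.6*0.0 + 19.2*0.0 = -159.6 + 0.0 + 0.0 = -159.6


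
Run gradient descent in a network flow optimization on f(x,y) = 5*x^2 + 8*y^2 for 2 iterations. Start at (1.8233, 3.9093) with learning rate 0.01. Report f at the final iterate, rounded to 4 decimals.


Gradient descent on f(x,y) = 5*x^2 + 8*y^2.
Starting point: (1.8233, 3.9093), alpha = 0.01
Step 1: grad_x = 2*5*1.8233 = 18.233, grad_y = 2*8*3.9093 = 62.5488
  x_1 = 1.8233 - 0.01*18.233 = 1.641
  y_1 = 3.9093 - 0.01*62.5488 = 3.2838
Step 2: grad_x = 2*5*1.641 = 16.4097, grad_y = 2*8*3.2838 = 52.541
  x_2 = 1.641 - 0.01*16.4097 = 1.4769
  y_2 = 3.2838 - 0.01*52.541 = 2.7584
f(1.4769, 2.7584) = 5*1.4769^2 + 8*2.7584^2 = 71.776


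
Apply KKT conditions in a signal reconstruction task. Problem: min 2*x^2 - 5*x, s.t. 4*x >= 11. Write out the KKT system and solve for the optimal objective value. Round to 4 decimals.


Step 1: Try lambda = 0 (constraint inactive).
x_unc = 5/(2*2) = 1.25
Check: 4*1.25 = 5.0 < 11 -- violated!
Step 2: Constraint must be active: 4*x = 11
x* = 11/4 = 2.75
lambda = (2*2*2.75 - 5)/4 = 1.5
Step 3: Compute optimal value.
f(x*) = 2*2.75^2 - 5*2.75 = 1.375


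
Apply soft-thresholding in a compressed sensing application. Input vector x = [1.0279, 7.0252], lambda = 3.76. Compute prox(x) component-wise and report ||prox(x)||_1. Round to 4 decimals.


Soft-thresholding with lambda = 3.76:
prox(1.0279) = sign(1.0279)*max(|1.0279| - 3.76, 0) = 0.0
prox(7.0252) = sign(7.0252)*max(|7.0252| - 3.76, 0) = 3.2652
prox(x) = [0.0, 3.2652]
||prox(x)||_1 = 0.0 + 3.2652 = 3.2652


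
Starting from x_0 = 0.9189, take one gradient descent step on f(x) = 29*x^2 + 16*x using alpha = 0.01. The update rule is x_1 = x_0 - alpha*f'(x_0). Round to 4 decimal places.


We compute the gradient at x_0 and apply the update.
f'(x) = 58*x + 16
f'(0.9189) = 58*0.9189 + 16 = 69.2962
x_1 = 0.9189 - 0.01*69.2962 = 0.2259


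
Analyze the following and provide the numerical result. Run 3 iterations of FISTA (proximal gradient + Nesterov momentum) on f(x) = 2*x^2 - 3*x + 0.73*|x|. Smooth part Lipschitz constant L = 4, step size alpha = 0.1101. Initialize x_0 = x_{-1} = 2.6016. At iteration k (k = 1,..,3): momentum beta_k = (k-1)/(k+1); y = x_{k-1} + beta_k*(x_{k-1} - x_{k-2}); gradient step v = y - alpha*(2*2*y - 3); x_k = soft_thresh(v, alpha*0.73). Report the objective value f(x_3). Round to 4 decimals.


FISTA on f(x) = 2*x^2 - 3*x + 0.73*|x|
L = 4, alpha = 0.1101
Iteration 1: beta = 0.0, y = 2.6016 + 0.0*(2.6016 - 2.6016) = 2.6016
  grad(y) = 7.4064, v = y - alpha*grad = 1.7862
  prox(v) = soft_thresh(1.7862, 0.0804) = 1.7058
Iteration 2: beta = 0.3333, y = 1.7058 + 0.3333*(1.7058 - 2.6016) = 1.4072
  grad(y) = 2.6287, v = y - alpha*grad = 1.1178
  prox(v) = soft_thresh(1.1178, 0.0804) = 1.0374
Iteration 3: beta = 0.5, y = 1.0374 + 0.5*(1.0374 - 1.7058) = 0.7032
  grad(y) = -0.1873, v = y - alpha*grad = 0.7238
  prox(v) = soft_thresh(0.7238, 0.0804) = 0.6434
f(x_3) = 2*0.6434^2 - 3*0.6434 + 0.73*|0.6434| = -0.6326


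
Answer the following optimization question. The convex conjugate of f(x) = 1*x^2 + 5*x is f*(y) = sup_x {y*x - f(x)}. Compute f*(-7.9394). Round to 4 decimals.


f*(y) = sup_x {y*x - a*x^2 - b*x} = sup_x {(y-b)*x - a*x^2}
FOC: (y - b) - 2a*x = 0 => x* = (y - b)/(2a)
x* = (-7.9394 - 5)/(2*1) = -6.4697
f*(-7.9394) = (y-b)^2/(4a) = (-7.9394 - 5)^2/(4*1)
= 167.4281/4 = 41.857


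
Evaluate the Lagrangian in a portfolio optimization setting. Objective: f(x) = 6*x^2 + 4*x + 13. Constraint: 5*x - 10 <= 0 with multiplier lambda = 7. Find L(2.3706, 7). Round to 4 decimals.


Step 1: Evaluate f(x).
f(2.3706) = 6*2.3706^2 + 4*2.3706 + 13 = 56.2009
Step 2: Evaluate g(x).
g(2.3706) = 5*2.3706 - 10 = 1.853
Step 3: Compute Lagrangian.
L = 56.2009 + 7*1.853 = 69.1719


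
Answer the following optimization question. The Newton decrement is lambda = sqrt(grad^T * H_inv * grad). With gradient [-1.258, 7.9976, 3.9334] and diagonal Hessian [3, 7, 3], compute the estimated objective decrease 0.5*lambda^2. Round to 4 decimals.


Step 1: H is diagonal, so H^(-1) * g = [-0.4193, 1.1425, 1.3111].
Step 2: g^T H^(-1) g = sum_i g_i^2 / H_ii
  = (-1.258)^2/3 + (7.9976)^2/7 + (3.9334)^2/3
  = 0.5275 + 9.1374 + 5.1572 = 14.8221
Step 3: Objective decrease = 0.5 * g^T H^(-1) g = 7.4111


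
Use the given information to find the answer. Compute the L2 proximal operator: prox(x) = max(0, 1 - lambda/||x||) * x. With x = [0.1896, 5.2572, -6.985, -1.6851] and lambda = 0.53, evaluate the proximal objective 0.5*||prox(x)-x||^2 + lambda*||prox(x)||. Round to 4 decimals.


Step 1: Compute ||x||.
||x|| = 8.9053
Step 2: Compute scaling factor.
scale = max(0, 1 - 0.53/8.9053) = 0.9405
Step 3: prox(x) = [0.1783, 4.9443, -6.5693, -1.5848]
||prox(x)|| = 8.3753
Step 4: Proximal objective.
0.5*||prox-x||^2 = 0.1405
lambda*||prox|| = 4.4389
Total = 4.5793


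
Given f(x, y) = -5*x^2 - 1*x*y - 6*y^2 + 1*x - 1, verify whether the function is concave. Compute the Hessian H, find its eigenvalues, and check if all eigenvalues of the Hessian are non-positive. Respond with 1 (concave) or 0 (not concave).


The Hessian of f(x,y) = -5*x^2 - 1*x*y - 6*y^2 + 1*x - 1 is:
H = [[-10, -1], [-1, -12]]
Trace = -10 - 12 = -22
Determinant = -10*-12 - (-1)^2 = 119
Discriminant = (-22)^2 - 4*119 = 8.0
Eigenvalues: lambda_1 = -12.4142, lambda_2 = -9.5858
The function is concave.

1


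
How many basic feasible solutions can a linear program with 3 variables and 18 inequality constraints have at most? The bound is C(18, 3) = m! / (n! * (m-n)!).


Each vertex corresponds to some choice of n active constraints out of m, so the number of vertices is at most C(m, n) = m! / (n!(m-n)!).
m = 18, n = 3
Numerator: 18 * 17 * 16
Denominator: 3! = 6
C(18, 3) = 816


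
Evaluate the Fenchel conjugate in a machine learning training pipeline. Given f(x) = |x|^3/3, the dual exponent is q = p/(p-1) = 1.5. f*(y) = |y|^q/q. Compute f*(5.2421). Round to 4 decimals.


The conjugate exponent q satisfies 1/p + 1/q = 1.
p = 3, so q = 3/(3 - 1) = 1.5
|y|^q = 5.2421^1.5 = 12.0021
f*(5.2421) = 12.0021 / 1.5 = 8.0014


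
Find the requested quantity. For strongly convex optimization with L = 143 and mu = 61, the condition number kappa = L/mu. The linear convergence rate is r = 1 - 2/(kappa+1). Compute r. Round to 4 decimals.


Step 1: Compute the condition number.
kappa = L/mu = 143/61 = 2.3443
Step 2: Compute the convergence rate.
r = 1 - 2/(kappa + 1) = 1 - 2*mu/(L + mu) = (L - mu)/(L + mu) = 82/204 = 0.402


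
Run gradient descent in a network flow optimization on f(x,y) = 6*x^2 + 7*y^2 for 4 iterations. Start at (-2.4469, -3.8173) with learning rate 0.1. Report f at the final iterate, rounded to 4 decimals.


Gradient descent on f(x,y) = 6*x^2 + 7*y^2.
Starting point: (-2.4469, -3.8173), alpha = 0.1
Step 1: grad_x = 2*6*-2.4469 = -29.3628, grad_y = 2*7*-3.8173 = -53.4422
  x_1 = -2.4469 - 0.1*-29.3628 = 0.4894
  y_1 = -3.8173 - 0.1*-53.4422 = 1.5269
Step 2: grad_x = 2*6*0.4894 = 5.8726, grad_y = 2*7*1.5269 = 21.3769
  x_2 = 0.4894 - 0.1*5.8726 = -0.0979
  y_2 = 1.5269 - 0.1*21.3769 = -0.6108
Step 3: grad_x = 2*6*-0.0979 = -1.1745, grad_y = 2*7*-0.6108 = -8.5508
  x_3 = -0.0979 - 0.1*-1.1745 = 0.0196
  y_3 = -0.6108 - 0.1*-8.5508 = 0.2443
Step 4: grad_x = 2*6*0.0196 = 0.2349, grad_y = 2*7*0.2443 = 3.4203
  x_4 = 0.0196 - 0.1*0.2349 = -0.0039
  y_4 = 0.2443 - 0.1*3.4203 = -0.0977
f(-0.0039, -0.0977) = 6*(-0.0039)^2 + 7*(-0.0977)^2 = 0.0669


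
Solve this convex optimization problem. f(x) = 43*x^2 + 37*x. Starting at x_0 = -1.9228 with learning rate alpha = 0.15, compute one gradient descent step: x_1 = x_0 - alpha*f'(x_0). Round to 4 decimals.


We compute the gradient at x_0 and apply the update.
f'(x) = 86*x + 37
f'(-1.9228) = 86*-1.9228 + 37 = -128.3608
x_1 = -1.9228 - 0.15*-128.3608 = 17.3313


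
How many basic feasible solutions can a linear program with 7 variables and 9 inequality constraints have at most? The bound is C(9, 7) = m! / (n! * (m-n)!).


Each vertex corresponds to some choice of n active constraints out of m, so the number of vertices is at most C(m, n) = m! / (n!(m-n)!).
m = 9, n = 7
Numerator: 9 * 8 * 7 * 6 * 5 * 4 * 3
Denominator: 7! = 5040
C(9, 7) = 36


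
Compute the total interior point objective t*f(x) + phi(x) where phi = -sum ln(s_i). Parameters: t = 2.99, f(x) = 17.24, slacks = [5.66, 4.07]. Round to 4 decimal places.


Step 1: Compute log-barrier.
ln values: [1.7334, 1.4036]
phi = -(1.7334 + 1.4036) = -3.1371
Step 2: Compute augmented objective.
t*f(x) = 2.99*17.24 = 51.5476
Total = 51.5476 - 3.1371 = 48.4105


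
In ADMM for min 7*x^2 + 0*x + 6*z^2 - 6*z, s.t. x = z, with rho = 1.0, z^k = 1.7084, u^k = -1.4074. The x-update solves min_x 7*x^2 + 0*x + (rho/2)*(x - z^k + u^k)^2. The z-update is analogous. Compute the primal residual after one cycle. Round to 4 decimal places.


ADMM iteration with rho = 1.0, z^k = 1.7084, u^k = -1.4074
Step 1: x-update.
Minimize 7*x^2 + 0*x + (1.0/2)*(x - 1.7084 - 1.4074)^2
FOC: (2*7 + 1.0)*x = 0 + 1.0*(1.7084 + 1.4074)
x^{k+1} = 0.2077
Step 2: z-update.
Minimize 6*z^2 - 6*z + (1.0/2)*(0.2077 - z - 1.4074)^2
FOC: (2*6 + 1.0)*z = 6 + 1.0*(0.2077 - 1.4074)
z^{k+1} = 0.3693
Step 3: u-update.
u^{k+1} = -1.4074 + 0.2077 - 0.3693 = -1.5689
Step 4: Primal residual = |0.2077 - 0.3693| = 0.1615


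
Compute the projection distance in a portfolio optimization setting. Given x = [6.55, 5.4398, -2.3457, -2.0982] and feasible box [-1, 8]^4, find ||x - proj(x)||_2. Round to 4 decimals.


Project each component onto [-1, 8].
clip(6.55) = 6.55, clip(5.4398) = 5.4398, clip(-2.3457) = -1.0, clip(-2.0982) = -1.0
Projection = [6.55, 5.4398, -1.0, -1.0]
Squared diffs: [0.0, 0.0, 1.8109, 1.206]
Distance = sqrt(3.0169) = 1.7369


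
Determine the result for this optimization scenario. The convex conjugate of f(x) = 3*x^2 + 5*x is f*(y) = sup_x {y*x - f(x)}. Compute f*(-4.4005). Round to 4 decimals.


f*(y) = sup_x {y*x - a*x^2 - b*x} = sup_x {(y-b)*x - a*x^2}
FOC: (y - b) - 2a*x = 0 => x* = (y - b)/(2a)
x* = (-4.4005 - 5)/(2*3) = -1.5668
f*(-4.4005) = (y-b)^2/(4a) = (-4.4005 - 5)^2/(4*3)
= 88.3694/12 = 7.3641


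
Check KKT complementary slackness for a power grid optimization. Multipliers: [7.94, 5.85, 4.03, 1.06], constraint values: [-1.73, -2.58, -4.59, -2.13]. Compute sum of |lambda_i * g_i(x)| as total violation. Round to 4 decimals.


KKT complementary slackness check:
lambda_1 * g_1 = 7.94 * -1.73 = -13.7362
lambda_2 * g_2 = 5.85 * -2.58 = -15.093
lambda_3 * g_3 = 4.03 * -4.59 = -18.4977
lambda_4 * g_4 = 1.06 * -2.13 = -2.2578
Total violation = 13.7362 + 15.093 + 18.4977 + 2.2578 = 49.5847


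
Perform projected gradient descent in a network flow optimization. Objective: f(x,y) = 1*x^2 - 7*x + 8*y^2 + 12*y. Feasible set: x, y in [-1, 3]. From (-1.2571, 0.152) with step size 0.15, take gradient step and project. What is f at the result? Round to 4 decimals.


Step 1: Compute gradient at (-1.2571, 0.152).
grad_x = 2*1*-1.2571 - 7 = -9.5142
grad_y = 2*8*0.152 + 12 = 14.432
Step 2: Gradient step.
x_raw = -1.2571 - 0.15*-9.5142 = 0.17
y_raw = 0.152 - 0.15*14.432 = -2.0128
Step 3: Project onto [-1, 3].
x_proj = clip(0.17) = 0.17
y_proj = clip(-2.0128) = -1.0
Step 4: Evaluate f.
f(0.17, -1.0) = -5.1613


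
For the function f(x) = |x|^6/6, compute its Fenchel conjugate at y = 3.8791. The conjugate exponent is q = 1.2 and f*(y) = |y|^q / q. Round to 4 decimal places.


The conjugate exponent q satisfies 1/p + 1/q = 1.
p = 6, so q = 6/(6 - 1) = 1.2
|y|^q = 3.8791^1.2 = 5.0872
f*(3.8791) = 5.0872 / 1.2 = 4.2393
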